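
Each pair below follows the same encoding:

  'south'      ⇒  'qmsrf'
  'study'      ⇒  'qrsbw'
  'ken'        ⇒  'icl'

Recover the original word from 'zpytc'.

brave

It's a constant shift of +24 (ROT24).
Undoing it on zpytc: z−24=b, p−24=r, y−24=a, t−24=v, c−24=e.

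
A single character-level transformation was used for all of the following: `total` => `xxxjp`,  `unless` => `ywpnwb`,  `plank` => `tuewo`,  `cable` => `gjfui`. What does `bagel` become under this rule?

fjknp

Shifts by position in total: pos 0: t→x (+4), pos 1: o→x (+9), pos 2: t→x (+4), pos 3: a→j (+9) — repeating every 2. It's a Vigenère-style cipher with numeric key [4,9]: position i shifts by key[i mod 2].
For bagel: b+4=f, a+9=j, g+4=k, e+9=n, l+4=p.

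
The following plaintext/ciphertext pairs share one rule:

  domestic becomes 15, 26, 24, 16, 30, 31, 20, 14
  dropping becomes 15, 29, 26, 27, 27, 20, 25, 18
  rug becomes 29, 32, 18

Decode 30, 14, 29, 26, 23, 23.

Letters become their 1-based position plus 11 (so a→12, b→13, …).
Reversing it on 30, 14, 29, 26, 23, 23: 30→(30−11)÷1=19=s, 14→(14−11)÷1=3=c, 29→(29−11)÷1=18=r, 26→(26−11)÷1=15=o, 23→(23−11)÷1=12=l, 23→(23−11)÷1=12=l.

scroll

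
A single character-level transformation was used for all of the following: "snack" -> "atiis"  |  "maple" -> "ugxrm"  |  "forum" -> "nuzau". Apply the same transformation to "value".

Shifts by position in snack: pos 0: s→a (+8), pos 1: n→t (+6), pos 2: a→i (+8), pos 3: c→i (+6) — repeating every 2. It's a Vigenère-style cipher with numeric key [8,6]: position i shifts by key[i mod 2].
Applying it to value: v+8=d, a+6=g, l+8=t, u+6=a, e+8=m.

dgtam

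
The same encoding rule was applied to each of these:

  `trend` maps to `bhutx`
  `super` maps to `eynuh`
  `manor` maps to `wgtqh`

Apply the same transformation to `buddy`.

Treating letters as 0–25, the rule is x ↦ 23x + 6 (mod 26).
Applying it to buddy: b(1)→23·1+6≡3=d; u(20)→23·20+6≡24=y; d(3)→23·3+6≡23=x; d(3)→23·3+6≡23=x; y(24)→23·24+6≡12=m (all mod 26).

dyxxm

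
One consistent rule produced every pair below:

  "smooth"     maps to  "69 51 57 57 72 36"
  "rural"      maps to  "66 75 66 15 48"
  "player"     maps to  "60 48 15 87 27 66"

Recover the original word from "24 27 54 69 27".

dense

s(#19)→69 and m(#13)→51: differences scale by 3, so n = 3·pos + 12. Each letter becomes 3×(its alphabet position, a=1..z=26) + 12.
Decoding 24 27 54 69 27: 24→(24−12)÷3=4=d, 27→(27−12)÷3=5=e, 54→(54−12)÷3=14=n, 69→(69−12)÷3=19=s, 27→(27−12)÷3=5=e.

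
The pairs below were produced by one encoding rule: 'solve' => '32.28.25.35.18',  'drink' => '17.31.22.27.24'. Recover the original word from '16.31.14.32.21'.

s is letter #19 and maps to 32: an offset of 13. Letters become their 1-based position plus 13 (so a→14, b→15, …).
Undoing it on 16.31.14.32.21: 16→(16−13)÷1=3=c, 31→(31−13)÷1=18=r, 14→(14−13)÷1=1=a, 32→(32−13)÷1=19=s, 21→(21−13)÷1=8=h.

crash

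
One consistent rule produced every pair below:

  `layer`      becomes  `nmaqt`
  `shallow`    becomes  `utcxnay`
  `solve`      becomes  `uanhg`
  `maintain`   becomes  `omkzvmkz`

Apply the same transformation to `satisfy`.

Shifts by position in layer: pos 0: l→n (+2), pos 1: a→m (+12), pos 2: y→a (+2), pos 3: e→q (+12) — repeating every 2. The shifts repeat in a cycle of length 2: positions 0,1,… shift by +2, +12, then the pattern repeats.
For satisfy: s+2=u, a+12=m, t+2=v, i+12=u, s+2=u, f+12=r, y+2=a.

umvuura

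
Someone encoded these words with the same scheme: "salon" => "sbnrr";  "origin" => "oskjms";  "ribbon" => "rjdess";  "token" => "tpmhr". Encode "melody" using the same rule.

mfnrhd

In salon: s→s is +0, a→b is +1, l→n is +2, o→r is +3 — the shift increases by 1 each position. Each letter shifts forward by its position index (0, 1, 2, …) — the shift grows by one for each successive letter.
For melody: m+0=m, e+1=f, l+2=n, o+3=r, d+4=h, y+5=d.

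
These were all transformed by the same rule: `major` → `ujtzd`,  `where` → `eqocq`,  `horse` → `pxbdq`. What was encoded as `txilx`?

loyal

In major: m→u is +8, a→j is +9, j→t is +10, o→z is +11 — the shift increases by 1 each position. The shift increases by 1 at each position, starting from +8: 8, 9, 10, ….
Undoing it on txilx: t−8=l, x−9=o, i−10=y, l−11=a, x−12=l.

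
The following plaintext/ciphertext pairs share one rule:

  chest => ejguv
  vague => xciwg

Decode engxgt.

clever

Compare letters: c→e is +2, h→j is +2, e→g is +2 — a constant shift. Every letter moves 2 places later in the alphabet, wrapping around z→a.
Reversing it on engxgt: e−2=c, n−2=l, g−2=e, x−2=v, g−2=e, t−2=r.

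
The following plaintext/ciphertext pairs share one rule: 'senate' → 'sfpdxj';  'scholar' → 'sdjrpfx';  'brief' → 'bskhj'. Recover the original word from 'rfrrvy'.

report

Letter i (0-indexed) is shifted by i+0, so successive shifts are 0, 1, 2, ….
Undoing it on rfrrvy: r−0=r, f−1=e, r−2=p, r−3=o, v−4=r, y−5=t.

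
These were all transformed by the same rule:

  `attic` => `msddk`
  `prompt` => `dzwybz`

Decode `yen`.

The output letters match the input read backwards, each shifted +10: attic reversed is citta. Read the word backwards and shift each letter +10.
Reversing it on yen: shift back: y−10=o, e−10=u, n−10=d → oud; then reverse → duo.

duo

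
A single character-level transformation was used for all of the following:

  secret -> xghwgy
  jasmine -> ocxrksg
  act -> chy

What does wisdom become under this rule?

The shift depends on letter class: consonant s→x is +5, but vowel e→g is +2. The rule splits by letter class: vowels +2, consonants +5.
For wisdom: w(cons)+5=b, i(vowel)+2=k, s(cons)+5=x, d(cons)+5=i, o(vowel)+2=q, m(cons)+5=r.

bkxiqr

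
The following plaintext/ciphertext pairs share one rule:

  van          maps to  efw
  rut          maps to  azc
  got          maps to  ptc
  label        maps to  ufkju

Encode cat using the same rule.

lfc

The shift depends on letter class: consonant v→e is +9, but vowel a→f is +5. Two shifts are in play — +5 for a/e/i/o/u, +9 for every other letter.
On cat: c(cons)+9=l, a(vowel)+5=f, t(cons)+9=c.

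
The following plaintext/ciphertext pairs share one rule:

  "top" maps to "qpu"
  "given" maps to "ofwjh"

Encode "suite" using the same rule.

fujvt

Two steps: reverse the string, then apply a Caesar shift of +1.
For suite: reverse → etius; then shift: e+1=f, t+1=u, i+1=j, u+1=v, s+1=t.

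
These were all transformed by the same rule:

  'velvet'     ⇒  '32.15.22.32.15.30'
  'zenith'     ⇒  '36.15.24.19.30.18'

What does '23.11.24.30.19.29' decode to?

mantis

v is letter #22 and maps to 32: an offset of 10. Each letter is replaced by its alphabet position (a=1..z=26) + 10.
Undoing it on 23.11.24.30.19.29: 23→(23−10)÷1=13=m, 11→(11−10)÷1=1=a, 24→(24−10)÷1=14=n, 30→(30−10)÷1=20=t, 19→(19−10)÷1=9=i, 29→(29−10)÷1=19=s.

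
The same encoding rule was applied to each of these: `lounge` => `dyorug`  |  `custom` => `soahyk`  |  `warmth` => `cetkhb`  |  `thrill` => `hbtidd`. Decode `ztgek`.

l(11)→d(3) and o(14)→y(24) fit y≡7x+4 (mod 26); the inverse of 7 mod 26 is 15. Each letter's alphabet position (a=0..z=25) is mapped through 7·x+4 mod 26 — an affine cipher.
Decoding ztgek: z(25)→15·(25−4)≡3=d; t(19)→15·(19−4)≡17=r; g(6)→15·(6−4)≡4=e; e(4)→15·(4−4)≡0=a; k(10)→15·(10−4)≡12=m (all mod 26).

dream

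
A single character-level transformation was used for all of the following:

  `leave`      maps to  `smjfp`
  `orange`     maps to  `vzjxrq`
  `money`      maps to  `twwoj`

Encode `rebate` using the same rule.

ymkkeq

Letter i (0-indexed) is shifted by i+7, so successive shifts are 7, 8, 9, ….
Applying it to rebate: r+7=y, e+8=m, b+9=k, a+10=k, t+11=e, e+12=q.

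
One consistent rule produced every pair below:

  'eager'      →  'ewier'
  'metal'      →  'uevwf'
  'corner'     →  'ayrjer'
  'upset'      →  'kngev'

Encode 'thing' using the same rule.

vxmji

This is an affine cipher: with a=0,…,z=25, each position x becomes (15x+22) mod 26.
Applying it to thing: t(19)→15·19+22≡21=v; h(7)→15·7+22≡23=x; i(8)→15·8+22≡12=m; n(13)→15·13+22≡9=j; g(6)→15·6+22≡8=i (all mod 26).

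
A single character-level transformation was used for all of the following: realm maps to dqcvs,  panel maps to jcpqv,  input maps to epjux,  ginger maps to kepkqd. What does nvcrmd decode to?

r(17)→d(3) and e(4)→q(16) fit y≡23x+2 (mod 26); the inverse of 23 mod 26 is 17. Each letter's alphabet position (a=0..z=25) is mapped through 23·x+2 mod 26 — an affine cipher.
Decoding nvcrmd: n(13)→17·(13−2)≡5=f; v(21)→17·(21−2)≡11=l; c(2)→17·(2−2)≡0=a; r(17)→17·(17−2)≡21=v; m(12)→17·(12−2)≡14=o; d(3)→17·(3−2)≡17=r (all mod 26).

flavor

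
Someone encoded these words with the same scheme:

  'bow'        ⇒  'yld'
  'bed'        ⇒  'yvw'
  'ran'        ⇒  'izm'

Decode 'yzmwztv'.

bandage

Letters are reflected about the middle of the alphabet (position → 25−position): Atbash.
Decoding yzmwztv: y↔b, z↔a, m↔n, w↔d, z↔a, t↔g, v↔e.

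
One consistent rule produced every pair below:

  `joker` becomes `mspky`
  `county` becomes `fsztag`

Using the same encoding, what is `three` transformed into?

wlwkl

Letter i (0-indexed) is shifted by i+3, so successive shifts are 3, 4, 5, ….
On three: t+3=w, h+4=l, r+5=w, e+6=k, e+7=l.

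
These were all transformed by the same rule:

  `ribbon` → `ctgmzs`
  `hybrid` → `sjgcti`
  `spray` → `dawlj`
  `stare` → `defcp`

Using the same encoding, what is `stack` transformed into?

defnv

Shifts by position in ribbon: pos 0: r→c (+11), pos 1: i→t (+11), pos 2: b→g (+5), pos 3: b→m (+11), pos 4: o→z (+11), pos 5: n→s (+5) — repeating every 3. It's a Vigenère-style cipher with numeric key [11,11,5]: position i shifts by key[i mod 3].
For stack: s+11=d, t+11=e, a+5=f, c+11=n, k+11=v.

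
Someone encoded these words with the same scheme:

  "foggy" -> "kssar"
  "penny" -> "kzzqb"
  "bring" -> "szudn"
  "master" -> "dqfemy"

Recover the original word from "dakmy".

mayor

The output letters match the input read backwards, each shifted +12: foggy reversed is yggof. Two steps: reverse the string, then apply a Caesar shift of +12.
Reversing it on dakmy: shift back: d−12=r, a−12=o, k−12=y, m−12=a, y−12=m → royam; then reverse → mayor.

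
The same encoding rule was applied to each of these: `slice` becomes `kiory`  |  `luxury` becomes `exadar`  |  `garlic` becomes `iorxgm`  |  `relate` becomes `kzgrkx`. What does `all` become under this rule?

rrg

The word is reversed, then every letter is shifted forward by 6.
Applying it to all: reverse → lla; then shift: l+6=r, l+6=r, a+6=g.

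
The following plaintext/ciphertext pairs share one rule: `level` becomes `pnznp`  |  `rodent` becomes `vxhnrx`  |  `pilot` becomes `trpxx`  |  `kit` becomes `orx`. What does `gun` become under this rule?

kdr

The rule splits by letter class: vowels +9, consonants +4.
For gun: g(cons)+4=k, u(vowel)+9=d, n(cons)+4=r.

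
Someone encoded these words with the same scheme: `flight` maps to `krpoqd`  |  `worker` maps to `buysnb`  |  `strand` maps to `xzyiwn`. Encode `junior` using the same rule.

oauqxb

Each letter shifts forward by (position + 5), i.e. 5, 6, 7, … — the shift grows by one for each successive letter.
Applying it to junior: j+5=o, u+6=a, n+7=u, i+8=q, o+9=x, r+10=b.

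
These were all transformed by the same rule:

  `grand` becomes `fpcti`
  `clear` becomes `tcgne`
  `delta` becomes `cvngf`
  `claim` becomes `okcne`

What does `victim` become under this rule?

The output letters match the input read backwards, each shifted +2: grand reversed is dnarg. Read the word backwards and shift each letter +2.
Applying it to victim: reverse → mitciv; then shift: m+2=o, i+2=k, t+2=v, c+2=e, i+2=k, v+2=x.

okvekx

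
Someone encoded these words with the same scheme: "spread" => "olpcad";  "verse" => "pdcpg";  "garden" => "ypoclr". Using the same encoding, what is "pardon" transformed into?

The output letters match the input read backwards, each shifted +11: spread reversed is daerps. Two steps: reverse the string, then apply a Caesar shift of +11.
On pardon: reverse → nodrap; then shift: n+11=y, o+11=z, d+11=o, r+11=c, a+11=l, p+11=a.

yzocla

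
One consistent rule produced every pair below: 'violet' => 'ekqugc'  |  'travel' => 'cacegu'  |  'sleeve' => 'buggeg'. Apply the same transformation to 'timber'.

The shift depends on letter class: consonant v→e is +9, but vowel i→k is +2. The rule splits by letter class: vowels +2, consonants +9.
On timber: t(cons)+9=c, i(vowel)+2=k, m(cons)+9=v, b(cons)+9=k, e(vowel)+2=g, r(cons)+9=a.

ckvkga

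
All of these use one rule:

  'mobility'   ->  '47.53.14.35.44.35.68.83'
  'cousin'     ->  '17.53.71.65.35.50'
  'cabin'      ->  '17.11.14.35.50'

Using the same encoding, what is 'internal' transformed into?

m(#13)→47 and o(#15)→53: differences scale by 3, so n = 3·pos + 8. With a=1..z=26, the number is 3·pos + 8.
On internal: i=9→35, n=14→50, t=20→68, e=5→23, r=18→62, n=14→50, a=1→11, l=12→44.

35.50.68.23.62.50.11.44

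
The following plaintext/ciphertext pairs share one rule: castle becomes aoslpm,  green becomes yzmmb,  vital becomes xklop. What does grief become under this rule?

yzkmf

Each letter's alphabet position (a=0..z=25) is mapped through 19·x+14 mod 26 — an affine cipher.
On grief: g(6)→19·6+14≡24=y; r(17)→19·17+14≡25=z; i(8)→19·8+14≡10=k; e(4)→19·4+14≡12=m; f(5)→19·5+14≡5=f (all mod 26).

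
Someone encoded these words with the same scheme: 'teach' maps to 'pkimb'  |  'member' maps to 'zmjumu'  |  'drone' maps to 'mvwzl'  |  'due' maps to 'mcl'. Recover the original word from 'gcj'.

The output letters match the input read backwards, each shifted +8: teach reversed is hcaet. Read the word backwards and shift each letter +8.
Undoing it on gcj: shift back: g−8=y, c−8=u, j−8=b → yub; then reverse → buy.

buy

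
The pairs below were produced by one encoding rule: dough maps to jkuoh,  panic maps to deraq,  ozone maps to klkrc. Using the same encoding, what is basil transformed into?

Treating letters as 0–25, the rule is x ↦ 19x + 4 (mod 26).
On basil: b(1)→19·1+4≡23=x; a(0)→19·0+4≡4=e; s(18)→19·18+4≡8=i; i(8)→19·8+4≡0=a; l(11)→19·11+4≡5=f (all mod 26).

xeiaf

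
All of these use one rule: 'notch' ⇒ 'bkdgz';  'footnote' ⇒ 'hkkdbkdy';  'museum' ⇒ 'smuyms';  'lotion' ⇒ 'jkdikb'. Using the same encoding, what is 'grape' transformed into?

qloty

n(13)→b(1) and o(14)→k(10) fit y≡9x+14 (mod 26); the inverse of 9 mod 26 is 3. Each letter's alphabet position (a=0..z=25) is mapped through 9·x+14 mod 26 — an affine cipher.
Applying it to grape: g(6)→9·6+14≡16=q; r(17)→9·17+14≡11=l; a(0)→9·0+14≡14=o; p(15)→9·15+14≡19=t; e(4)→9·4+14≡24=y (all mod 26).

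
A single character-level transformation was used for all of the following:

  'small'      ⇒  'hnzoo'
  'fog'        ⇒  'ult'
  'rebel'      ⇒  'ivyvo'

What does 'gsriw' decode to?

third

Each pair mirrors across the alphabet (s↔h, m↔n, a↔z): positions sum to 25. This is the alphabet-reversal cipher (Atbash): a becomes z, b becomes y, etc.
Decoding gsriw: g↔t, s↔h, r↔i, i↔r, w↔d.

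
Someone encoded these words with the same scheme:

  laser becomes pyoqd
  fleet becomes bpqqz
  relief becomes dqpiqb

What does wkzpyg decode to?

l(11)→p(15) and a(0)→y(24) fit y≡11x+24 (mod 26); the inverse of 11 mod 26 is 19. Each letter's alphabet position (a=0..z=25) is mapped through 11·x+24 mod 26 — an affine cipher.
Decoding wkzpyg: w(22)→19·(22−24)≡14=o; k(10)→19·(10−24)≡20=u; z(25)→19·(25−24)≡19=t; p(15)→19·(15−24)≡11=l; y(24)→19·(24−24)≡0=a; g(6)→19·(6−24)≡22=w (all mod 26).

outlaw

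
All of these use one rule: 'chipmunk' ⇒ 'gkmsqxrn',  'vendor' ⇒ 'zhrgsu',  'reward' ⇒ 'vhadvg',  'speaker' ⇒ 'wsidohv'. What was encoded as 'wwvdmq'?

Shifts by position in chipmunk: pos 0: c→g (+4), pos 1: h→k (+3), pos 2: i→m (+4), pos 3: p→s (+3) — repeating every 2. A repeating key of period 2 is used — shifts +4, +3 over and over.
Undoing it on wwvdmq: w−4=s, w−3=t, v−4=r, d−3=a, m−4=i, q−3=n.

strain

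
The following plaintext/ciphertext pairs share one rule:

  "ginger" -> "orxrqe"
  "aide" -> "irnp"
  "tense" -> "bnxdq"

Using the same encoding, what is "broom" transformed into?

In ginger: g→o is +8, i→r is +9, n→x is +10, g→r is +11 — the shift increases by 1 each position. Letter i (0-indexed) is shifted by i+8, so successive shifts are 8, 9, 10, ….
On broom: b+8=j, r+9=a, o+10=y, o+11=z, m+12=y.

jayzy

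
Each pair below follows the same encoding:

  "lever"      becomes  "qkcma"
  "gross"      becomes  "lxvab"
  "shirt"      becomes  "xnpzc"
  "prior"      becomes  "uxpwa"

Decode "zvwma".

In lever: l→q is +5, e→k is +6, v→c is +7, e→m is +8 — the shift increases by 1 each position. The shift increases by 1 at each position, starting from +5: 5, 6, 7, ….
Undoing it on zvwma: z−5=u, v−6=p, w−7=p, m−8=e, a−9=r.

upper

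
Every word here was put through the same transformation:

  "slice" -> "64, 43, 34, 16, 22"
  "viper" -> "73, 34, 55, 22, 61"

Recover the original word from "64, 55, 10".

s(#19)→64 and l(#12)→43: differences scale by 3, so n = 3·pos + 7. The formula is n = 3×(alphabet index, a=1) + 7.
Undoing it on 64, 55, 10: 64→(64−7)÷3=19=s, 55→(55−7)÷3=16=p, 10→(10−7)÷3=1=a.

spa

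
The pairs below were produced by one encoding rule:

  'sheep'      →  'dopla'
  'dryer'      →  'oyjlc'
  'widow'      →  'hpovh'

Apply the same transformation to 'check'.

nopjv

Shifts by position in sheep: pos 0: s→d (+11), pos 1: h→o (+7), pos 2: e→p (+11), pos 3: e→l (+7) — repeating every 2. It's a Vigenère-style cipher with numeric key [11,7]: position i shifts by key[i mod 2].
On check: c+11=n, h+7=o, e+11=p, c+7=j, k+11=v.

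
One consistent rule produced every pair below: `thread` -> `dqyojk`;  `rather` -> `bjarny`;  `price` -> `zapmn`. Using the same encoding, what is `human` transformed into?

rdtkw

Shifts by position in thread: pos 0: t→d (+10), pos 1: h→q (+9), pos 2: r→y (+7), pos 3: e→o (+10), pos 4: a→j (+9), pos 5: d→k (+7) — repeating every 3. The shifts repeat in a cycle of length 3: positions 0,1,… shift by +10, +9, +7, then the pattern repeats.
Applying it to human: h+10=r, u+9=d, m+7=t, a+10=k, n+9=w.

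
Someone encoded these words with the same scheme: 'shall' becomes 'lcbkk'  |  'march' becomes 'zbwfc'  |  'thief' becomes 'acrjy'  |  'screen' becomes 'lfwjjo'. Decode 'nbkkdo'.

gallon

Treating letters as 0–25, the rule is x ↦ 15x + 1 (mod 26).
Decoding nbkkdo: n(13)→7·(13−1)≡6=g; b(1)→7·(1−1)≡0=a; k(10)→7·(10−1)≡11=l; k(10)→7·(10−1)≡11=l; d(3)→7·(3−1)≡14=o; o(14)→7·(14−1)≡13=n (all mod 26).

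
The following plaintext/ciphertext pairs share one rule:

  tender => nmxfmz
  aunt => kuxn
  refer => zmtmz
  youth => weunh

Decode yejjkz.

Each letter's alphabet position (a=0..z=25) is mapped through 7·x+10 mod 26 — an affine cipher.
Decoding yejjkz: y(24)→15·(24−10)≡2=c; e(4)→15·(4−10)≡14=o; j(9)→15·(9−10)≡11=l; j(9)→15·(9−10)≡11=l; k(10)→15·(10−10)≡0=a; z(25)→15·(25−10)≡17=r (all mod 26).

collar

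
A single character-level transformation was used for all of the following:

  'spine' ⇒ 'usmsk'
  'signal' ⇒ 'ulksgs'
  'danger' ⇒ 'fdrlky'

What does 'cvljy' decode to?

The shift increases by 1 at each position, starting from +2: 2, 3, 4, ….
Undoing it on cvljy: c−2=a, v−3=s, l−4=h, j−5=e, y−6=s.

ashes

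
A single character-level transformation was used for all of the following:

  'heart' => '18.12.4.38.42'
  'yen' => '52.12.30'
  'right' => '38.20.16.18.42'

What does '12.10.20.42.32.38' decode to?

h(#8)→18 and e(#5)→12: differences scale by 2, so n = 2·pos + 2. Each letter becomes 2×(its alphabet position, a=1..z=26) + 2.
Decoding 12.10.20.42.32.38: 12→(12−2)÷2=5=e, 10→(10−2)÷2=4=d, 20→(20−2)÷2=9=i, 42→(42−2)÷2=20=t, 32→(32−2)÷2=15=o, 38→(38−2)÷2=18=r.

editor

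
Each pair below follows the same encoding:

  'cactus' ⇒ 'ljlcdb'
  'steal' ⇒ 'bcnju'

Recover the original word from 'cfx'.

Compare letters: c→l is +9, a→j is +9, c→l is +9 — a constant shift. Every letter moves 9 places later in the alphabet, wrapping around z→a.
Reversing it on cfx: c−9=t, f−9=w, x−9=o.

two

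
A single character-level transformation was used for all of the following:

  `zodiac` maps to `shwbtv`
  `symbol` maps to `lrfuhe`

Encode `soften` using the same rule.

Compare letters: z→s is +19, o→h is +19, d→w is +19 — a constant shift. Each letter is shifted forward by 19 in the alphabet (a Caesar shift of +19).
Applying it to soften: s+19=l, o+19=h, f+19=y, t+19=m, e+19=x, n+19=g.

lhymxg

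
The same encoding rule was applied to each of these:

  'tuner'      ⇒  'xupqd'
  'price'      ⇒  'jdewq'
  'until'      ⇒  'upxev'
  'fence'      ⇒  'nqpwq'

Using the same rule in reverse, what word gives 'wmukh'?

t(19)→x(23) and u(20)→u(20) fit y≡23x+2 (mod 26); the inverse of 23 mod 26 is 17. This is an affine cipher: with a=0,…,z=25, each position x becomes (23x+2) mod 26.
Reversing it on wmukh: w(22)→17·(22−2)≡2=c; m(12)→17·(12−2)≡14=o; u(20)→17·(20−2)≡20=u; k(10)→17·(10−2)≡6=g; h(7)→17·(7−2)≡7=h (all mod 26).

cough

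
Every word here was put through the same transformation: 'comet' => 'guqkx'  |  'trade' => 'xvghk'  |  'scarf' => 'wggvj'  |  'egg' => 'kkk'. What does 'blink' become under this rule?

The shift depends on letter class: consonant c→g is +4, but vowel o→u is +6. Vowels shift forward by 6 and consonants shift forward by 4.
For blink: b(cons)+4=f, l(cons)+4=p, i(vowel)+6=o, n(cons)+4=r, k(cons)+4=o.

fporo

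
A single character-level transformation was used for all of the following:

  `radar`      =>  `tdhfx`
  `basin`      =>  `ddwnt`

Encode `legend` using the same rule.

The shift increases by 1 at each position, starting from +2: 2, 3, 4, ….
On legend: l+2=n, e+3=h, g+4=k, e+5=j, n+6=t, d+7=k.

nhkjtk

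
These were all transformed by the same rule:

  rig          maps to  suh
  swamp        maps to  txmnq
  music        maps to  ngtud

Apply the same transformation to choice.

diaudq

The shift depends on letter class: consonant r→s is +1, but vowel i→u is +12. Vowels shift forward by 12 and consonants shift forward by 1.
On choice: c(cons)+1=d, h(cons)+1=i, o(vowel)+12=a, i(vowel)+12=u, c(cons)+1=d, e(vowel)+12=q.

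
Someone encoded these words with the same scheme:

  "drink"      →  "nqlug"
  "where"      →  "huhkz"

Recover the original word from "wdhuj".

The output letters match the input read backwards, each shifted +3: drink reversed is knird. Read the word backwards and shift each letter +3.
Decoding wdhuj: shift back: w−3=t, d−3=a, h−3=e, u−3=r, j−3=g → taerg; then reverse → great.

great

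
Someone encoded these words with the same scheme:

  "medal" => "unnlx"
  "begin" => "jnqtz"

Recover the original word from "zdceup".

rustic

In medal: m→u is +8, e→n is +9, d→n is +10, a→l is +11 — the shift increases by 1 each position. Each letter shifts forward by (position + 8), i.e. 8, 9, 10, … — the shift grows by one for each successive letter.
Undoing it on zdceup: z−8=r, d−9=u, c−10=s, e−11=t, u−12=i, p−13=c.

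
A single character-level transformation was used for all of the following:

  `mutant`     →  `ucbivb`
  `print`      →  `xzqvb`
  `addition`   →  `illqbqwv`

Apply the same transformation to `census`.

kmvaca

Each letter is shifted forward by 8 in the alphabet (a Caesar shift of +8).
On census: c+8=k, e+8=m, n+8=v, s+8=a, u+8=c, s+8=a.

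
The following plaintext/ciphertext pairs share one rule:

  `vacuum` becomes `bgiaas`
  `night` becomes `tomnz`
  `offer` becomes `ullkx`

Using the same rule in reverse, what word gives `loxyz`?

first

It's a constant shift of +6 (ROT6).
Decoding loxyz: l−6=f, o−6=i, x−6=r, y−6=s, z−6=t.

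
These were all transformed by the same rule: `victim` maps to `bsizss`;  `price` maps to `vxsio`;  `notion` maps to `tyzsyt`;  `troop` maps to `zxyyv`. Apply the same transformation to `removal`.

xosybkr

The shift depends on letter class: consonant v→b is +6, but vowel i→s is +10. Vowels shift forward by 10 and consonants shift forward by 6.
On removal: r(cons)+6=x, e(vowel)+10=o, m(cons)+6=s, o(vowel)+10=y, v(cons)+6=b, a(vowel)+10=k, l(cons)+6=r.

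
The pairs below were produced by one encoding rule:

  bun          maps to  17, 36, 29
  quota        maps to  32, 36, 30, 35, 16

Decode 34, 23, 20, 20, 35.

sheet

b is letter #2 and maps to 17: an offset of 15. The number is (letter's place in the alphabet, a=1) + 15.
Reversing it on 34, 23, 20, 20, 35: 34→(34−15)÷1=19=s, 23→(23−15)÷1=8=h, 20→(20−15)÷1=5=e, 20→(20−15)÷1=5=e, 35→(35−15)÷1=20=t.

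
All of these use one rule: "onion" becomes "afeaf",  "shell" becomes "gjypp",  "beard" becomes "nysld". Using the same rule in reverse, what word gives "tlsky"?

frame

o(14)→a(0) and n(13)→f(5) fit y≡21x+18 (mod 26); the inverse of 21 mod 26 is 5. Treating letters as 0–25, the rule is x ↦ 21x + 18 (mod 26).
Undoing it on tlsky: t(19)→5·(19−18)≡5=f; l(11)→5·(11−18)≡17=r; s(18)→5·(18−18)≡0=a; k(10)→5·(10−18)≡12=m; y(24)→5·(24−18)≡4=e (all mod 26).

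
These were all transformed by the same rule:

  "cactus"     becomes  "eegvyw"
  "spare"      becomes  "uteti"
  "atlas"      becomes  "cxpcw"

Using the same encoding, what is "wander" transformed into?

yerfiv

Shifts by position in cactus: pos 0: c→e (+2), pos 1: a→e (+4), pos 2: c→g (+4), pos 3: t→v (+2), pos 4: u→y (+4), pos 5: s→w (+4) — repeating every 3. A repeating key of period 3 is used — shifts +2, +4, +4 over and over.
For wander: w+2=y, a+4=e, n+4=r, d+2=f, e+4=i, r+4=v.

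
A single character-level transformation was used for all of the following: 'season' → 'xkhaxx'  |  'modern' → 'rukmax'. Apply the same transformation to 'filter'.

In season: s→x is +5, e→k is +6, a→h is +7, s→a is +8 — the shift increases by 1 each position. The shift increases by 1 at each position, starting from +5: 5, 6, 7, ….
On filter: f+5=k, i+6=o, l+7=s, t+8=b, e+9=n, r+10=b.

kosbnb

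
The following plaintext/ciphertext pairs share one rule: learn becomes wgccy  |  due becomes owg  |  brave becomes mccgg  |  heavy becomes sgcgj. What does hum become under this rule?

The shift depends on letter class: consonant l→w is +11, but vowel e→g is +2. The rule splits by letter class: vowels +2, consonants +11.
For hum: h(cons)+11=s, u(vowel)+2=w, m(cons)+11=x.

swx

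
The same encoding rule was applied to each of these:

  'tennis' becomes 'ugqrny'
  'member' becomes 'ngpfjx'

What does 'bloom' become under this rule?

cnrsr

In tennis: t→u is +1, e→g is +2, n→q is +3, n→r is +4 — the shift increases by 1 each position. The shift increases by 1 at each position, starting from +1: 1, 2, 3, ….
For bloom: b+1=c, l+2=n, o+3=r, o+4=s, m+5=r.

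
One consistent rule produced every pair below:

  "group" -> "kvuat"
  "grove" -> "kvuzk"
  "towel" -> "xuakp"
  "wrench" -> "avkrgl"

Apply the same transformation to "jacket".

The shift depends on letter class: consonant g→k is +4, but vowel o→u is +6. Vowels shift forward by 6 and consonants shift forward by 4.
On jacket: j(cons)+4=n, a(vowel)+6=g, c(cons)+4=g, k(cons)+4=o, e(vowel)+6=k, t(cons)+4=x.

nggokx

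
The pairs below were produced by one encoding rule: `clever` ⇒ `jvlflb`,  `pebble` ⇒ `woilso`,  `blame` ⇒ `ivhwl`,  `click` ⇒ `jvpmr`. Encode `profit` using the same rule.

The shifts repeat in a cycle of length 2: positions 0,1,… shift by +7, +10, then the pattern repeats.
Applying it to profit: p+7=w, r+10=b, o+7=v, f+10=p, i+7=p, t+10=d.

wbvppd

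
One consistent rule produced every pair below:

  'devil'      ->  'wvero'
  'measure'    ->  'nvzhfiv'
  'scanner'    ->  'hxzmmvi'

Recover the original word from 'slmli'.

honor

d(3)→w(22) and e(4)→v(21) fit y≡25x+25 (mod 26); the inverse of 25 mod 26 is 25. Treating letters as 0–25, the rule is x ↦ 25x + 25 (mod 26).
Undoing it on slmli: s(18)→25·(18−25)≡7=h; l(11)→25·(11−25)≡14=o; m(12)→25·(12−25)≡13=n; l(11)→25·(11−25)≡14=o; i(8)→25·(8−25)≡17=r (all mod 26).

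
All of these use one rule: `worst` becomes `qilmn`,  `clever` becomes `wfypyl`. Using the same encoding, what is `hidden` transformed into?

Compare letters: w→q is +20, o→i is +20, r→l is +20 — a constant shift. Each letter is shifted forward by 20 in the alphabet (a Caesar shift of +20).
On hidden: h+20=b, i+20=c, d+20=x, d+20=x, e+20=y, n+20=h.

bcxxyh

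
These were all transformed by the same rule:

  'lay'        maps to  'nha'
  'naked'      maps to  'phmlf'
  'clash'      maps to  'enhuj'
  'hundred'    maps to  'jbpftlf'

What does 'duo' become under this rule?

The rule splits by letter class: vowels +7, consonants +2.
Applying it to duo: d(cons)+2=f, u(vowel)+7=b, o(vowel)+7=v.

fbv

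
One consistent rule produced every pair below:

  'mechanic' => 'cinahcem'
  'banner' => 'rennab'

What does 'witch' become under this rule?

hctiw

The output letters match the input read backwards: mechanic reversed is cinahcem. The word is simply reversed.
For witch: reverse → hctiw.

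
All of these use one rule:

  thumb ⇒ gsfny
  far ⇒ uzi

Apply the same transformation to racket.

Each pair mirrors across the alphabet (t↔g, h↔s, u↔f): positions sum to 25. This is the alphabet-reversal cipher (Atbash): a becomes z, b becomes y, etc.
On racket: r↔i, a↔z, c↔x, k↔p, e↔v, t↔g.

izxpvg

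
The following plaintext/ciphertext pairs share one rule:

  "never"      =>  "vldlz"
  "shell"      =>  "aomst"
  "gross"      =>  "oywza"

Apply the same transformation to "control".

It's a Vigenère-style cipher with numeric key [8,7]: position i shifts by key[i mod 2].
Applying it to control: c+8=k, o+7=v, n+8=v, t+7=a, r+8=z, o+7=v, l+8=t.

kvvazvt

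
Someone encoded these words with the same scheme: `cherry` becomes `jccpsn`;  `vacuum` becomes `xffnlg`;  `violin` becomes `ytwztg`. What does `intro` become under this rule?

Two steps: reverse the string, then apply a Caesar shift of +11.
For intro: reverse → ortni; then shift: o+11=z, r+11=c, t+11=e, n+11=y, i+11=t.

zceyt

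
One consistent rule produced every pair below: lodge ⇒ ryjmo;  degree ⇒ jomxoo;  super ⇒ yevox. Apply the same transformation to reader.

xokjox

Two shifts are in play — +10 for a/e/i/o/u, +6 for every other letter.
Applying it to reader: r(cons)+6=x, e(vowel)+10=o, a(vowel)+10=k, d(cons)+6=j, e(vowel)+10=o, r(cons)+6=x.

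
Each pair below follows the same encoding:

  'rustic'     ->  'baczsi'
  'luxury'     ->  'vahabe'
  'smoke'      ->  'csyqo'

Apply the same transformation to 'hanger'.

rgxmox

Shifts by position in rustic: pos 0: r→b (+10), pos 1: u→a (+6), pos 2: s→c (+10), pos 3: t→z (+6) — repeating every 2. It's a Vigenère-style cipher with numeric key [10,6]: position i shifts by key[i mod 2].
For hanger: h+10=r, a+6=g, n+10=x, g+6=m, e+10=o, r+6=x.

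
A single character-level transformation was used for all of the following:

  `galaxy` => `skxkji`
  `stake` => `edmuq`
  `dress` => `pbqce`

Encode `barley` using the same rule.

Shifts by position in galaxy: pos 0: g→s (+12), pos 1: a→k (+10), pos 2: l→x (+12), pos 3: a→k (+10) — repeating every 2. A repeating key of period 2 is used — shifts +12, +10 over and over.
On barley: b+12=n, a+10=k, r+12=d, l+10=v, e+12=q, y+10=i.

nkdvqi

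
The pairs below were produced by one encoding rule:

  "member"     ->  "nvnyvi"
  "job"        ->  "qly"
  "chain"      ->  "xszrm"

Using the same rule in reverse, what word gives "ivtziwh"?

Each pair mirrors across the alphabet (m↔n, e↔v, m↔n): positions sum to 25. This is the alphabet-reversal cipher (Atbash): a becomes z, b becomes y, etc.
Reversing it on ivtziwh: i↔r, v↔e, t↔g, z↔a, i↔r, w↔d, h↔s.

regards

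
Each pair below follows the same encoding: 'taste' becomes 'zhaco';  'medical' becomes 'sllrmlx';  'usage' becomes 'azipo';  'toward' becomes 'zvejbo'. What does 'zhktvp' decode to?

tackle

In taste: t→z is +6, a→h is +7, s→a is +8, t→c is +9 — the shift increases by 1 each position. The shift increases by 1 at each position, starting from +6: 6, 7, 8, ….
Undoing it on zhktvp: z−6=t, h−7=a, k−8=c, t−9=k, v−10=l, p−11=e.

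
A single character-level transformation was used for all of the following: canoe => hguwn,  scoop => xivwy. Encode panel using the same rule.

In canoe: c→h is +5, a→g is +6, n→u is +7, o→w is +8 — the shift increases by 1 each position. Letter i (0-indexed) is shifted by i+5, so successive shifts are 5, 6, 7, ….
On panel: p+5=u, a+6=g, n+7=u, e+8=m, l+9=u.

ugumu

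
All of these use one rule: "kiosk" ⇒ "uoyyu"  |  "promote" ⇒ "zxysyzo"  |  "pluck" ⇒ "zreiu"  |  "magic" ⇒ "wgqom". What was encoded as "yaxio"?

ounce

Shifts by position in kiosk: pos 0: k→u (+10), pos 1: i→o (+6), pos 2: o→y (+10), pos 3: s→y (+6) — repeating every 2. A repeating key of period 2 is used — shifts +10, +6 over and over.
Reversing it on yaxio: y−10=o, a−6=u, x−10=n, i−6=c, o−10=e.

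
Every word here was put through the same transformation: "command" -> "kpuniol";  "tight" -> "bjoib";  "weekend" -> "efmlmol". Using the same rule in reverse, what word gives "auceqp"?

studio

Shifts by position in command: pos 0: c→k (+8), pos 1: o→p (+1), pos 2: m→u (+8), pos 3: m→n (+1) — repeating every 2. The shifts repeat in a cycle of length 2: positions 0,1,… shift by +8, +1, then the pattern repeats.
Reversing it on auceqp: a−8=s, u−1=t, c−8=u, e−1=d, q−8=i, p−1=o.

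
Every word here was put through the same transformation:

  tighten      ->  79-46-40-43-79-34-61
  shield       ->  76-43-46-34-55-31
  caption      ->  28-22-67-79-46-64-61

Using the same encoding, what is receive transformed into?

73-34-28-34-46-85-34

t(#20)→79 and i(#9)→46: differences scale by 3, so n = 3·pos + 19. The formula is n = 3×(alphabet index, a=1) + 19.
Applying it to receive: r=18→73, e=5→34, c=3→28, e=5→34, i=9→46, v=22→85, e=5→34.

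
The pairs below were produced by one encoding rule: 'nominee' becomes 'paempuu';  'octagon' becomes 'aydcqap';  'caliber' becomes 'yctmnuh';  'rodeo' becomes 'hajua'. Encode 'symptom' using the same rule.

sgeldae

n(13)→p(15) and o(14)→a(0) fit y≡11x+2 (mod 26); the inverse of 11 mod 26 is 19. Each letter's alphabet position (a=0..z=25) is mapped through 11·x+2 mod 26 — an affine cipher.
For symptom: s(18)→11·18+2≡18=s; y(24)→11·24+2≡6=g; m(12)→11·12+2≡4=e; p(15)→11·15+2≡11=l; t(19)→11·19+2≡3=d; o(14)→11·14+2≡0=a; m(12)→11·12+2≡4=e (all mod 26).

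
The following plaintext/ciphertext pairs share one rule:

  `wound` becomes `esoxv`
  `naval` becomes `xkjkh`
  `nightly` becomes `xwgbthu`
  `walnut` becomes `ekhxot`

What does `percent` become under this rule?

w(22)→e(4) and o(14)→s(18) fit y≡21x+10 (mod 26); the inverse of 21 mod 26 is 5. Each letter's alphabet position (a=0..z=25) is mapped through 21·x+10 mod 26 — an affine cipher.
For percent: p(15)→21·15+10≡13=n; e(4)→21·4+10≡16=q; r(17)→21·17+10≡3=d; c(2)→21·2+10≡0=a; e(4)→21·4+10≡16=q; n(13)→21·13+10≡23=x; t(19)→21·19+10≡19=t (all mod 26).

nqdaqxt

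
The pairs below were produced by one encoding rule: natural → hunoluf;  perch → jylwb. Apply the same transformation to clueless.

wfoyfymm

Compare letters: n→h is +20, a→u is +20, t→n is +20 — a constant shift. Each letter is shifted forward by 20 in the alphabet (a Caesar shift of +20).
Applying it to clueless: c+20=w, l+20=f, u+20=o, e+20=y, l+20=f, e+20=y, s+20=m, s+20=m.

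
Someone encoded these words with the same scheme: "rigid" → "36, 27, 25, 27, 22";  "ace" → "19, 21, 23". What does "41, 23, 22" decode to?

r is letter #18 and maps to 36: an offset of 18. The number is (letter's place in the alphabet, a=1) + 18.
Decoding 41, 23, 22: 41→(41−18)÷1=23=w, 23→(23−18)÷1=5=e, 22→(22−18)÷1=4=d.

wed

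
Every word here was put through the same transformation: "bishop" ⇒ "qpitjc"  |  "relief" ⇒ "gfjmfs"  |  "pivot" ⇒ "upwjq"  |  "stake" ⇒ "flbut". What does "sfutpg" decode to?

foster

The output letters match the input read backwards, each shifted +1: bishop reversed is pohsib. Two steps: reverse the string, then apply a Caesar shift of +1.
Undoing it on sfutpg: shift back: s−1=r, f−1=e, u−1=t, t−1=s, p−1=o, g−1=f → retsof; then reverse → foster.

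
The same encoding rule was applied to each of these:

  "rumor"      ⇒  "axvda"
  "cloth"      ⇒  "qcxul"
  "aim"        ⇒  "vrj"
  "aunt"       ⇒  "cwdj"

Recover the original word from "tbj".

The word is reversed, then every letter is shifted forward by 9.
Reversing it on tbj: shift back: t−9=k, b−9=s, j−9=a → ksa; then reverse → ask.

ask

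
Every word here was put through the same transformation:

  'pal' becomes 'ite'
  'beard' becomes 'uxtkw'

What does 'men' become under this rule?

fxg

Every letter moves 19 places later in the alphabet, wrapping around z→a.
Applying it to men: m+19=f, e+19=x, n+19=g.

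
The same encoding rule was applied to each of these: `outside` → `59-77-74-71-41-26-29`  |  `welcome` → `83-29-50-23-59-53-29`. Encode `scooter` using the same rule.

71-23-59-59-74-29-68

o(#15)→59 and u(#21)→77: differences scale by 3, so n = 3·pos + 14. The formula is n = 3×(alphabet index, a=1) + 14.
Applying it to scooter: s=19→71, c=3→23, o=15→59, o=15→59, t=20→74, e=5→29, r=18→68.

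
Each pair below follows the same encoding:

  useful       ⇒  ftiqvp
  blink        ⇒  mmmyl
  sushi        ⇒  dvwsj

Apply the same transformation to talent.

ebppox

Shifts by position in useful: pos 0: u→f (+11), pos 1: s→t (+1), pos 2: e→i (+4), pos 3: f→q (+11), pos 4: u→v (+1), pos 5: l→p (+4) — repeating every 3. The shifts repeat in a cycle of length 3: positions 0,1,… shift by +11, +1, +4, then the pattern repeats.
Applying it to talent: t+11=e, a+1=b, l+4=p, e+11=p, n+1=o, t+4=x.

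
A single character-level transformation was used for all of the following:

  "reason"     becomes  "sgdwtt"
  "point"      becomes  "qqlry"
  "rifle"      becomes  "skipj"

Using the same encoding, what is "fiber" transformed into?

In reason: r→s is +1, e→g is +2, a→d is +3, s→w is +4 — the shift increases by 1 each position. Letter i (0-indexed) is shifted by i+1, so successive shifts are 1, 2, 3, ….
On fiber: f+1=g, i+2=k, b+3=e, e+4=i, r+5=w.

gkeiw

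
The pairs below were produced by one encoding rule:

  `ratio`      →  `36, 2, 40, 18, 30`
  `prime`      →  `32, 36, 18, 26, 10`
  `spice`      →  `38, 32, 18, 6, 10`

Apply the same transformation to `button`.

r(#18)→36 and a(#1)→2: differences scale by 2, so n = 2·pos + 0. With a=1..z=26, the number is 2·pos.
Applying it to button: b=2→4, u=21→42, t=20→40, t=20→40, o=15→30, n=14→28.

4, 42, 40, 40, 30, 28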